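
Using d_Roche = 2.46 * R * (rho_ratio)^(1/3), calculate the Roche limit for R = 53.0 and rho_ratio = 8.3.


d_Roche = 2.46 * 53.0 * 8.3^(1/3) = 263.9796

263.9796


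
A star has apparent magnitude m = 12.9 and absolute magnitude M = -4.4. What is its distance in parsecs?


d = 10^((m - M + 5)/5) = 10^((12.9 - -4.4 + 5)/5) = 28840.315

28840.315 pc


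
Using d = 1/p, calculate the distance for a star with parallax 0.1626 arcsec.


d = 1/p = 1/0.1626 = 6.1501

6.1501 pc


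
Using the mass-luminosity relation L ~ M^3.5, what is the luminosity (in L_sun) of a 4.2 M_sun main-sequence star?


L/L_sun = (M/M_sun)^3.5 = 4.2^3.5 = 151.8352

151.8352 L_sun


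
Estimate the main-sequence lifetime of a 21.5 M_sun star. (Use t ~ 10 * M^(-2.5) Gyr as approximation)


t = 10 * M^(-2.5) = 10 * 21.5^(-2.5) = 0.0047

0.0047 Gyr


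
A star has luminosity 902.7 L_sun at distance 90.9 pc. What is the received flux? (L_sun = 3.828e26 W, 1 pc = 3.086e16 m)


F = L / (4*pi*d^2) = 3.456e+29 / (4*pi*(2.805e+18)^2) = 3.495e-09

3.495e-09 W/m^2


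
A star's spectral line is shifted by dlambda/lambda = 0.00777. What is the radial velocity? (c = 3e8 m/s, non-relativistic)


v = (dlambda/lambda) * c = 0.00777 * 3e8 = 2.331e+06

2.331e+06 m/s


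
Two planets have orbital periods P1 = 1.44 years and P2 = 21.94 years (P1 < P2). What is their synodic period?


1/P_syn = |1/P1 - 1/P2| = |1/1.44 - 1/21.94| => P_syn = 1.5412

1.5412 years


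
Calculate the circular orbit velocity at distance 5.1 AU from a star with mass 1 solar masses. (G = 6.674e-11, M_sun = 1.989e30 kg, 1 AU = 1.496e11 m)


v = sqrt(GM/r) = sqrt(6.674e-11 * 1.989e+30 / 7.630e+11) = 13190.4499

13190.4499 m/s


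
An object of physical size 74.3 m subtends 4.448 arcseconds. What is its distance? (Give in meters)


D = size / theta_rad, theta_rad = 4.448 * pi/(180*3600) = 2.156e-05, D = 3.445e+06

3.445e+06 m


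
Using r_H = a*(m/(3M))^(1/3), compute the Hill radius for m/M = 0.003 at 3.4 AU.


r_H = a * (m/3M)^(1/3) = 3.4 * (0.003/3)^(1/3) = 0.34

0.34 AU


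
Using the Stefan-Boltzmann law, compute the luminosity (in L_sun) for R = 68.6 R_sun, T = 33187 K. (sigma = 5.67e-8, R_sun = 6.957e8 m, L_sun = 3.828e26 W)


R = 68.6 * 6.957e8 m = 4.772502e+10 m. L = 4*pi*R^2*sigma*T^4 = 4*pi*(4.772502e+10)^2 * 5.67e-8 * 33187^4 = 1.968598466e+33 W. L/L_sun = 1.968598466e+33 / 3.828e26 = 5.143e+06

5.143e+06 L_sun


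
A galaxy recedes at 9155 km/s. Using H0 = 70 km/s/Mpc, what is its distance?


d = v / H0 = 9155 / 70 = 130.7857

130.7857 Mpc


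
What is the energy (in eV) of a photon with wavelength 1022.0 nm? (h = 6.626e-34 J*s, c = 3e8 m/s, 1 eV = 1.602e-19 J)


E = hc/lambda = 6.626e-34 * 3e8 / 1.022e-06 = 1.945e-19 J = 1.2141 eV

1.2141 eV


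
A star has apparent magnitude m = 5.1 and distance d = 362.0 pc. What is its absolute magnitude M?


M = m - 5*log10(d) + 5 = 5.1 - 5*log10(362.0) + 5 = -2.6935

-2.6935


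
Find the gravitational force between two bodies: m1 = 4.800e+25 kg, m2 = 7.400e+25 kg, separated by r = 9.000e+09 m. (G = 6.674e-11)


F = G*m1*m2/r^2 = 6.674e-11 * 4.800e+25 * 7.400e+25 / (9.000e+09)^2 = 6.674e-11 * 3.552e+51 / 8.100e+19 = 2.927e+21

2.927e+21 N


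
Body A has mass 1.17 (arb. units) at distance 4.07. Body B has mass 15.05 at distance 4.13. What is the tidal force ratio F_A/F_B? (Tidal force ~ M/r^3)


Ratio = (M1/r1^3) / (M2/r2^3) = (1.17/4.07^3) / (15.05/4.13^3) = 0.0812

0.0812


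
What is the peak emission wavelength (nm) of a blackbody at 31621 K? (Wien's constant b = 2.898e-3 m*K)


lam_max = b / T = 2.898e-3 / 31621 = 9.165e-08 m = 91.648 nm

91.648 nm


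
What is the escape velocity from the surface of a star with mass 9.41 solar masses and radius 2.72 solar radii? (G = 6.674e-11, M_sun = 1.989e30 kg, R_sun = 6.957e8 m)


M = 9.41 * 1.989e30 kg = 1.871649e+31 kg; R = 2.72 * 6.957e8 m = 1.892304e+09 m. v_esc = sqrt(2GM/R) = sqrt(2 * 6.674e-11 * 1.871649e+31 / 1.892304e+09) = 1.149e+06

1.149e+06 m/s


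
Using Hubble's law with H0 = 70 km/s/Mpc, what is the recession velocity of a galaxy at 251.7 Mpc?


v = H0 * d = 70 * 251.7 = 17619.0

17619.0 km/s


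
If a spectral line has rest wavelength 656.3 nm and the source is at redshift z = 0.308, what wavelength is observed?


lam_obs = lam_emit * (1 + z) = 656.3 * (1 + 0.308) = 858.4404

858.4404 nm


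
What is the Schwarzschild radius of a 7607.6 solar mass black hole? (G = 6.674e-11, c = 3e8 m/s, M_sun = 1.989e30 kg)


M = 7607.6 * 1.989e30 kg = 1.51315164e+34 kg. rs = 2GM/c^2 = 2 * 6.674e-11 * 1.51315164e+34 / (3e8)^2 = 2.244e+07

2.244e+07 m


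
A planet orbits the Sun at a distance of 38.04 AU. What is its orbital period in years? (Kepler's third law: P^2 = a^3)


P = a^(3/2) = 38.04^1.5 = 234.6177

234.6177 years


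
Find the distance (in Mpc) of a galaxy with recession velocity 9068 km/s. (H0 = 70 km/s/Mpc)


d = v / H0 = 9068 / 70 = 129.5429

129.5429 Mpc


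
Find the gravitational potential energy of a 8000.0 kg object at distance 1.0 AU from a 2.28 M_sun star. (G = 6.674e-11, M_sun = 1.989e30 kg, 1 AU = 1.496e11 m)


M = 2.28 * 1.989e30 kg = 4.53492e+30 kg; r = 1.0 AU * 1.496e11 m/AU = 1.496e+11 m. U = -GM*m/r = -(6.674e-11 * 4.53492e+30 * 8000.0) / 1.496e+11 = -1.619e+13

-1.619e+13 J


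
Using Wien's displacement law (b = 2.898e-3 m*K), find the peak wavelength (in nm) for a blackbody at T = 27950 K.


lam_max = b / T = 2.898e-3 / 27950 = 1.037e-07 m = 103.6852 nm

103.6852 nm


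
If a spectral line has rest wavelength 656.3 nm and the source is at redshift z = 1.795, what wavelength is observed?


lam_obs = lam_emit * (1 + z) = 656.3 * (1 + 1.795) = 1834.3585

1834.3585 nm


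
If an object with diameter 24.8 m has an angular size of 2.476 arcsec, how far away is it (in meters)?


D = size / theta_rad, theta_rad = 2.476 * pi/(180*3600) = 1.200e-05, D = 2.066e+06

2.066e+06 m


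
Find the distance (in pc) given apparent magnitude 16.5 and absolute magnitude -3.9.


d = 10^((m - M + 5)/5) = 10^((16.5 - -3.9 + 5)/5) = 120226.4435

120226.4435 pc


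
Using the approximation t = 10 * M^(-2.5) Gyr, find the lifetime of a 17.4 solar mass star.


t = 10 * M^(-2.5) = 10 * 17.4^(-2.5) = 0.0079

0.0079 Gyr


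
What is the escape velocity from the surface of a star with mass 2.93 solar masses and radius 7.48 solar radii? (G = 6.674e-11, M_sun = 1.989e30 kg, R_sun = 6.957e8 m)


M = 2.93 * 1.989e30 kg = 5.82777e+30 kg; R = 7.48 * 6.957e8 m = 5.203836e+09 m. v_esc = sqrt(2GM/R) = sqrt(2 * 6.674e-11 * 5.82777e+30 / 5.203836e+09) = 386631.7366

386631.7366 m/s


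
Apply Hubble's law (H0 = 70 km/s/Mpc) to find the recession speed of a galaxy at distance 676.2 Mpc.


v = H0 * d = 70 * 676.2 = 47334.0

47334.0 km/s


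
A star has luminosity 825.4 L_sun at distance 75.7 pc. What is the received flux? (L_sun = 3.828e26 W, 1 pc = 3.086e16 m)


F = L / (4*pi*d^2) = 3.160e+29 / (4*pi*(2.336e+18)^2) = 4.607e-09

4.607e-09 W/m^2


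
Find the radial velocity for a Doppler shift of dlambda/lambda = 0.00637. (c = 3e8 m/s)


v = (dlambda/lambda) * c = 0.00637 * 3e8 = 1.911e+06

1.911e+06 m/s


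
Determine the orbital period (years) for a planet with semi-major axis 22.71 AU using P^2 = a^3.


P = a^(3/2) = 22.71^1.5 = 108.2245

108.2245 years


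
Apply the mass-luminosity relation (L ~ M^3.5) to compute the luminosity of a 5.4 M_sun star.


L/L_sun = (M/M_sun)^3.5 = 5.4^3.5 = 365.9133

365.9133 L_sun


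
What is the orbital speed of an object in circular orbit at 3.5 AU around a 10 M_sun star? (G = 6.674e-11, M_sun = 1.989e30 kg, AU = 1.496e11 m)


v = sqrt(GM/r) = sqrt(6.674e-11 * 1.989e+31 / 5.236e+11) = 50351.2984

50351.2984 m/s


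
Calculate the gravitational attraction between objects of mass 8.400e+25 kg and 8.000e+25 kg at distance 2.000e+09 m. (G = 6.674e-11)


F = G*m1*m2/r^2 = 6.674e-11 * 8.400e+25 * 8.000e+25 / (2.000e+09)^2 = 6.674e-11 * 6.720e+51 / 4.000e+18 = 1.121e+23

1.121e+23 N


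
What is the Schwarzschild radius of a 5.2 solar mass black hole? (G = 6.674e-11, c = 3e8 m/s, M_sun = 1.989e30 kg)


M = 5.2 * 1.989e30 kg = 1.03428e+31 kg. rs = 2GM/c^2 = 2 * 6.674e-11 * 1.03428e+31 / (3e8)^2 = 15339.5216

15339.5216 m


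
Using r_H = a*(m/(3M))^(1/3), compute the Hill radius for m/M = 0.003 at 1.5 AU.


r_H = a * (m/3M)^(1/3) = 1.5 * (0.003/3)^(1/3) = 0.15

0.15 AU


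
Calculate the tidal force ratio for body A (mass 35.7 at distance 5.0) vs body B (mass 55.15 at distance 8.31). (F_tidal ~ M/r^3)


Ratio = (M1/r1^3) / (M2/r2^3) = (35.7/5.0^3) / (55.15/8.31^3) = 2.9718

2.9718


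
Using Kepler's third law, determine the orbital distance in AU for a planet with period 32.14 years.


a = P^(2/3) = 32.14^(2/3) = 10.1087

10.1087 AU


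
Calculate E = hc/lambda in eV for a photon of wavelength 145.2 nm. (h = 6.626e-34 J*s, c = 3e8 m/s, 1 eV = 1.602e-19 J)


E = hc/lambda = 6.626e-34 * 3e8 / 1.452e-07 = 1.369e-18 J = 8.5456 eV

8.5456 eV


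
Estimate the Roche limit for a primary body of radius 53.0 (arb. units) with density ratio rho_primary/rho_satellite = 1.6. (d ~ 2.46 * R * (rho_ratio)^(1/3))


d_Roche = 2.46 * 53.0 * 1.6^(1/3) = 152.4934

152.4934


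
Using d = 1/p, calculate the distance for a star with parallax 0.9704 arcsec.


d = 1/p = 1/0.9704 = 1.0305

1.0305 pc


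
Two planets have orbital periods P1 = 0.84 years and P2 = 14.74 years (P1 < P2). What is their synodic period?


1/P_syn = |1/P1 - 1/P2| = |1/0.84 - 1/14.74| => P_syn = 0.8908

0.8908 years


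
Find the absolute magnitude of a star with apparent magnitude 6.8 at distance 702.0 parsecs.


M = m - 5*log10(d) + 5 = 6.8 - 5*log10(702.0) + 5 = -2.4317

-2.4317


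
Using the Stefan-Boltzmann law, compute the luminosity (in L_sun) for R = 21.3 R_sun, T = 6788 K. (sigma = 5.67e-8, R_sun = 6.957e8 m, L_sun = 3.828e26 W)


R = 21.3 * 6.957e8 m = 1.481841e+10 m. L = 4*pi*R^2*sigma*T^4 = 4*pi*(1.481841e+10)^2 * 5.67e-8 * 6788^4 = 3.32172344e+29 W. L/L_sun = 3.32172344e+29 / 3.828e26 = 867.7438

867.7438 L_sun


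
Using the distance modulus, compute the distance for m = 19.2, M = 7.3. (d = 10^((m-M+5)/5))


d = 10^((m - M + 5)/5) = 10^((19.2 - 7.3 + 5)/5) = 2398.8329

2398.8329 pc


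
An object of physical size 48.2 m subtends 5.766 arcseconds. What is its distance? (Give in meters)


D = size / theta_rad, theta_rad = 5.766 * pi/(180*3600) = 2.795e-05, D = 1.724e+06

1.724e+06 m


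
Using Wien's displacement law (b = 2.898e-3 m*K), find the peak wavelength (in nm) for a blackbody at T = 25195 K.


lam_max = b / T = 2.898e-3 / 25195 = 1.150e-07 m = 115.0228 nm

115.0228 nm


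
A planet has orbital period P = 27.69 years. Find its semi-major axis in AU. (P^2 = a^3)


a = P^(2/3) = 27.69^(2/3) = 9.1527

9.1527 AU


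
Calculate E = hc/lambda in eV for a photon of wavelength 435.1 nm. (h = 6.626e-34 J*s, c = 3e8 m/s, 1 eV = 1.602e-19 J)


E = hc/lambda = 6.626e-34 * 3e8 / 4.351e-07 = 4.569e-19 J = 2.8518 eV

2.8518 eV


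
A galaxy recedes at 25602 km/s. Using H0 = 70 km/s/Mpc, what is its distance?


d = v / H0 = 25602 / 70 = 365.7429

365.7429 Mpc


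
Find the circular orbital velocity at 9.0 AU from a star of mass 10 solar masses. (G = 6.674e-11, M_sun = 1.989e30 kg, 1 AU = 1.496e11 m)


v = sqrt(GM/r) = sqrt(6.674e-11 * 1.989e+31 / 1.346e+12) = 31399.5512

31399.5512 m/s


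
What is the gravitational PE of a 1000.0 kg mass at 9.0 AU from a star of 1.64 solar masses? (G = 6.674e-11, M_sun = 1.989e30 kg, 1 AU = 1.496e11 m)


M = 1.64 * 1.989e30 kg = 3.26196e+30 kg; r = 9.0 AU * 1.496e11 m/AU = 1.3464e+12 m. U = -GM*m/r = -(6.674e-11 * 3.26196e+30 * 1000.0) / 1.3464e+12 = -1.617e+11

-1.617e+11 J


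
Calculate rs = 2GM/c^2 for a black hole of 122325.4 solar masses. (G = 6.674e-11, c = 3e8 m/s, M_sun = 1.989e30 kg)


M = 122325.4 * 1.989e30 kg = 2.433052206e+35 kg. rs = 2GM/c^2 = 2 * 6.674e-11 * 2.433052206e+35 / (3e8)^2 = 3.608e+08

3.608e+08 m


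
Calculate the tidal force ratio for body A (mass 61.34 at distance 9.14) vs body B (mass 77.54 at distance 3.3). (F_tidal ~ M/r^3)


Ratio = (M1/r1^3) / (M2/r2^3) = (61.34/9.14^3) / (77.54/3.3^3) = 0.0372

0.0372


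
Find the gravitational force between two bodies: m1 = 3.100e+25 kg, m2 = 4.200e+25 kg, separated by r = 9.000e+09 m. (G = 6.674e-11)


F = G*m1*m2/r^2 = 6.674e-11 * 3.100e+25 * 4.200e+25 / (9.000e+09)^2 = 6.674e-11 * 1.302e+51 / 8.100e+19 = 1.073e+21

1.073e+21 N


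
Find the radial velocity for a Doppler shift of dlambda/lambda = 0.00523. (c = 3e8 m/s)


v = (dlambda/lambda) * c = 0.00523 * 3e8 = 1.569e+06

1.569e+06 m/s


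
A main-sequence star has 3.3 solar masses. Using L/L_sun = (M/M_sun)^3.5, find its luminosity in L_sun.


L/L_sun = (M/M_sun)^3.5 = 3.3^3.5 = 65.2828

65.2828 L_sun


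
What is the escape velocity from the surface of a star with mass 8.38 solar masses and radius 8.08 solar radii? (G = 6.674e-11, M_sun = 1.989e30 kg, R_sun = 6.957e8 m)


M = 8.38 * 1.989e30 kg = 1.666782e+31 kg; R = 8.08 * 6.957e8 m = 5.621256e+09 m. v_esc = sqrt(2GM/R) = sqrt(2 * 6.674e-11 * 1.666782e+31 / 5.621256e+09) = 629116.1264

629116.1264 m/s


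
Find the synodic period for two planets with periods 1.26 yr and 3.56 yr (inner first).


1/P_syn = |1/P1 - 1/P2| = |1/1.26 - 1/3.56| => P_syn = 1.9503

1.9503 years


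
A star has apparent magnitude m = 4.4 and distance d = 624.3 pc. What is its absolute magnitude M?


M = m - 5*log10(d) + 5 = 4.4 - 5*log10(624.3) + 5 = -4.577

-4.577


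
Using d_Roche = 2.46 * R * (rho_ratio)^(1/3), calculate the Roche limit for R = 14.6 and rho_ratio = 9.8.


d_Roche = 2.46 * 14.6 * 9.8^(1/3) = 76.8593

76.8593


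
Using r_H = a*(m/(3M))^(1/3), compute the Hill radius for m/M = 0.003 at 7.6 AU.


r_H = a * (m/3M)^(1/3) = 7.6 * (0.003/3)^(1/3) = 0.76

0.76 AU


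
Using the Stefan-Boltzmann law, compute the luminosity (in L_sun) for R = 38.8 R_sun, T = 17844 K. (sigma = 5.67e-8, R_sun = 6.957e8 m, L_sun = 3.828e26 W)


R = 38.8 * 6.957e8 m = 2.699316e+10 m. L = 4*pi*R^2*sigma*T^4 = 4*pi*(2.699316e+10)^2 * 5.67e-8 * 17844^4 = 5.263434698e+31 W. L/L_sun = 5.263434698e+31 / 3.828e26 = 137498.2941

137498.2941 L_sun


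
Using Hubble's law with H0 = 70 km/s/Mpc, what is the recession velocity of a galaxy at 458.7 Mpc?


v = H0 * d = 70 * 458.7 = 32109.0

32109.0 km/s


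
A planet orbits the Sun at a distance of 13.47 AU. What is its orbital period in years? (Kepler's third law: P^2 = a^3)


P = a^(3/2) = 13.47^1.5 = 49.4369

49.4369 years


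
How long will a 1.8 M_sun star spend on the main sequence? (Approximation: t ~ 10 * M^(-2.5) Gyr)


t = 10 * M^(-2.5) = 10 * 1.8^(-2.5) = 2.3005

2.3005 Gyr


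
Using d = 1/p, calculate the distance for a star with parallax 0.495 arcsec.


d = 1/p = 1/0.495 = 2.0202

2.0202 pc


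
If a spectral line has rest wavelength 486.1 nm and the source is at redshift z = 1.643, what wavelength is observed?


lam_obs = lam_emit * (1 + z) = 486.1 * (1 + 1.643) = 1284.7623

1284.7623 nm


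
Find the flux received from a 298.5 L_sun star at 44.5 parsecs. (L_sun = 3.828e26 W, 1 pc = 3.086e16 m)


F = L / (4*pi*d^2) = 1.143e+29 / (4*pi*(1.373e+18)^2) = 4.822e-09

4.822e-09 W/m^2


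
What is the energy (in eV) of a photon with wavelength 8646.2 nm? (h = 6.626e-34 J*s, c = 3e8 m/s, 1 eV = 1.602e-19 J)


E = hc/lambda = 6.626e-34 * 3e8 / 8.646e-06 = 2.299e-20 J = 0.1435 eV

0.1435 eV


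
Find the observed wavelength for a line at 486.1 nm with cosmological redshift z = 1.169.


lam_obs = lam_emit * (1 + z) = 486.1 * (1 + 1.169) = 1054.3509

1054.3509 nm


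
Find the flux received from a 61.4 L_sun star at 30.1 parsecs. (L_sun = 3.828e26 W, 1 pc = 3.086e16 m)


F = L / (4*pi*d^2) = 2.350e+28 / (4*pi*(9.289e+17)^2) = 2.168e-09

2.168e-09 W/m^2


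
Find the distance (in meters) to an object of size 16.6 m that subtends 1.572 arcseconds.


D = size / theta_rad, theta_rad = 1.572 * pi/(180*3600) = 7.621e-06, D = 2.178e+06

2.178e+06 m


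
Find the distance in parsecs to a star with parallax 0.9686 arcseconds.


d = 1/p = 1/0.9686 = 1.0324

1.0324 pc


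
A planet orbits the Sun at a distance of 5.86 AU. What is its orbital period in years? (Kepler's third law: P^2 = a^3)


P = a^(3/2) = 5.86^1.5 = 14.1856

14.1856 years


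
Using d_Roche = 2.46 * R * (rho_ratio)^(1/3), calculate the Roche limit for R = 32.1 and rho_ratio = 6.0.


d_Roche = 2.46 * 32.1 * 6.0^(1/3) = 143.4907

143.4907


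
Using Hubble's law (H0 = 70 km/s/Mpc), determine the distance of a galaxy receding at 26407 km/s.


d = v / H0 = 26407 / 70 = 377.2429

377.2429 Mpc


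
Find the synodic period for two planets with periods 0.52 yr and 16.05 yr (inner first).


1/P_syn = |1/P1 - 1/P2| = |1/0.52 - 1/16.05| => P_syn = 0.5374

0.5374 years


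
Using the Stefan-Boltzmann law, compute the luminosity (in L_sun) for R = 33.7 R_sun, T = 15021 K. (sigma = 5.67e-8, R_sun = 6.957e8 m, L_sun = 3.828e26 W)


R = 33.7 * 6.957e8 m = 2.344509e+10 m. L = 4*pi*R^2*sigma*T^4 = 4*pi*(2.344509e+10)^2 * 5.67e-8 * 15021^4 = 1.993848316e+31 W. L/L_sun = 1.993848316e+31 / 3.828e26 = 52085.9017

52085.9017 L_sun


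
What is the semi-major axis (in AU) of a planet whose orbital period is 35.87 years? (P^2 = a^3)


a = P^(2/3) = 35.87^(2/3) = 10.8765

10.8765 AU


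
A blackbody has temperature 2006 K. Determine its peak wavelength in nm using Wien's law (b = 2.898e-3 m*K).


lam_max = b / T = 2.898e-3 / 2006 = 1.445e-06 m = 1444.666 nm

1444.666 nm


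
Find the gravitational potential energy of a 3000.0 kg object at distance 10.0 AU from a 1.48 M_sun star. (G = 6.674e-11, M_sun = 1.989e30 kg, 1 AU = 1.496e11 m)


M = 1.48 * 1.989e30 kg = 2.94372e+30 kg; r = 10.0 AU * 1.496e11 m/AU = 1.496e+12 m. U = -GM*m/r = -(6.674e-11 * 2.94372e+30 * 3000.0) / 1.496e+12 = -3.940e+11

-3.940e+11 J


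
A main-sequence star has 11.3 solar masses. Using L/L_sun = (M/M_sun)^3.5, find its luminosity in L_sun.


L/L_sun = (M/M_sun)^3.5 = 11.3^3.5 = 4850.3665

4850.3665 L_sun


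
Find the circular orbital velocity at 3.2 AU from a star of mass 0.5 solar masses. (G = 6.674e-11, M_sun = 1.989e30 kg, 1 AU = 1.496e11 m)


v = sqrt(GM/r) = sqrt(6.674e-11 * 9.945e+29 / 4.787e+11) = 11774.8317

11774.8317 m/s


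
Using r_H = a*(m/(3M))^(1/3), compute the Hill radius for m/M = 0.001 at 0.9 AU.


r_H = a * (m/3M)^(1/3) = 0.9 * (0.001/3)^(1/3) = 0.0624

0.0624 AU


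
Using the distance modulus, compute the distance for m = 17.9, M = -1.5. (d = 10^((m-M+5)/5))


d = 10^((m - M + 5)/5) = 10^((17.9 - -1.5 + 5)/5) = 75857.7575

75857.7575 pc


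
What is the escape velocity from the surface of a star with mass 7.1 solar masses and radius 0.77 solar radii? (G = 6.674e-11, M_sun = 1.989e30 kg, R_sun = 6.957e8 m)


M = 7.1 * 1.989e30 kg = 1.41219e+31 kg; R = 0.77 * 6.957e8 m = 5.35689e+08 m. v_esc = sqrt(2GM/R) = sqrt(2 * 6.674e-11 * 1.41219e+31 / 5.35689e+08) = 1.876e+06

1.876e+06 m/s


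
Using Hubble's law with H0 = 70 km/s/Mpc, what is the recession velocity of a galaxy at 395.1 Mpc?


v = H0 * d = 70 * 395.1 = 27657.0

27657.0 km/s


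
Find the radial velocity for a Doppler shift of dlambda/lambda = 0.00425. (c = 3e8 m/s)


v = (dlambda/lambda) * c = 0.00425 * 3e8 = 1.275e+06

1.275e+06 m/s


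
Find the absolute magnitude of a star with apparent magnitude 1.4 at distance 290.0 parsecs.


M = m - 5*log10(d) + 5 = 1.4 - 5*log10(290.0) + 5 = -5.912

-5.912


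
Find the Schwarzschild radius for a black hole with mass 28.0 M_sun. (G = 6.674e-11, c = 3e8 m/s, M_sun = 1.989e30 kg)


M = 28.0 * 1.989e30 kg = 5.5692e+31 kg. rs = 2GM/c^2 = 2 * 6.674e-11 * 5.5692e+31 / (3e8)^2 = 82597.424

82597.424 m


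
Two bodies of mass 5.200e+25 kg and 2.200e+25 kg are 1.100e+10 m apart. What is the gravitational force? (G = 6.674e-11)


F = G*m1*m2/r^2 = 6.674e-11 * 5.200e+25 * 2.200e+25 / (1.100e+10)^2 = 6.674e-11 * 1.144e+51 / 1.210e+20 = 6.310e+20

6.310e+20 N


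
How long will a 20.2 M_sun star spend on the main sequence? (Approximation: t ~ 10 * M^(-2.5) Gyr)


t = 10 * M^(-2.5) = 10 * 20.2^(-2.5) = 0.0055

0.0055 Gyr


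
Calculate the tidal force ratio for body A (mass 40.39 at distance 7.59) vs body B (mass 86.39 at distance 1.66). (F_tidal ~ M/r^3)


Ratio = (M1/r1^3) / (M2/r2^3) = (40.39/7.59^3) / (86.39/1.66^3) = 0.0049

0.0049


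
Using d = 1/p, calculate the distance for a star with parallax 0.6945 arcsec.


d = 1/p = 1/0.6945 = 1.4399

1.4399 pc


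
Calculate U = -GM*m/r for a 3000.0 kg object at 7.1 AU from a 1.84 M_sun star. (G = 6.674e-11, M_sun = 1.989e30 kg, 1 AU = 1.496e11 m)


M = 1.84 * 1.989e30 kg = 3.65976e+30 kg; r = 7.1 AU * 1.496e11 m/AU = 1.06216e+12 m. U = -GM*m/r = -(6.674e-11 * 3.65976e+30 * 3000.0) / 1.06216e+12 = -6.899e+11

-6.899e+11 J


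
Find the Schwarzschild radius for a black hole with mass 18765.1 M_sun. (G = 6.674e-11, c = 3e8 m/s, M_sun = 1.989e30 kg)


M = 18765.1 * 1.989e30 kg = 3.73237839e+34 kg. rs = 2GM/c^2 = 2 * 6.674e-11 * 3.73237839e+34 / (3e8)^2 = 5.536e+07

5.536e+07 m


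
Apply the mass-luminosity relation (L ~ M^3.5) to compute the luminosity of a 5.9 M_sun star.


L/L_sun = (M/M_sun)^3.5 = 5.9^3.5 = 498.8639

498.8639 L_sun


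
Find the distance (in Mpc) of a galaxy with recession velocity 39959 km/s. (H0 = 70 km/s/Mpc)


d = v / H0 = 39959 / 70 = 570.8429

570.8429 Mpc


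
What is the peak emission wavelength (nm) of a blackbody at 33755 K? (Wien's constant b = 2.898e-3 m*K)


lam_max = b / T = 2.898e-3 / 33755 = 8.585e-08 m = 85.8539 nm

85.8539 nm


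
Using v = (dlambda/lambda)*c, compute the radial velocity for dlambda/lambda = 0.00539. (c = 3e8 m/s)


v = (dlambda/lambda) * c = 0.00539 * 3e8 = 1.617e+06

1.617e+06 m/s


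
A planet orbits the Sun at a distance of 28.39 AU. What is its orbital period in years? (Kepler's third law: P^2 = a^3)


P = a^(3/2) = 28.39^1.5 = 151.2684

151.2684 years


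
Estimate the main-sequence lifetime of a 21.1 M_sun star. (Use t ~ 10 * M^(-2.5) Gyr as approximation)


t = 10 * M^(-2.5) = 10 * 21.1^(-2.5) = 0.0049

0.0049 Gyr


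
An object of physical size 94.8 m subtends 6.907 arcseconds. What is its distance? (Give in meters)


D = size / theta_rad, theta_rad = 6.907 * pi/(180*3600) = 3.349e-05, D = 2.831e+06

2.831e+06 m


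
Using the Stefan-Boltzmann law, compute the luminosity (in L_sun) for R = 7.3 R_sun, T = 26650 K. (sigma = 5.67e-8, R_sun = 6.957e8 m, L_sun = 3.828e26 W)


R = 7.3 * 6.957e8 m = 5.07861e+09 m. L = 4*pi*R^2*sigma*T^4 = 4*pi*(5.07861e+09)^2 * 5.67e-8 * 26650^4 = 9.269824315e+30 W. L/L_sun = 9.269824315e+30 / 3.828e26 = 24215.842

24215.842 L_sun


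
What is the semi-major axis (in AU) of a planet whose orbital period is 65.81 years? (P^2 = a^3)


a = P^(2/3) = 65.81^(2/3) = 16.3003

16.3003 AU


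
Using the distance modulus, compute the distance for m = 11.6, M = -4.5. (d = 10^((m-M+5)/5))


d = 10^((m - M + 5)/5) = 10^((11.6 - -4.5 + 5)/5) = 16595.8691

16595.8691 pc


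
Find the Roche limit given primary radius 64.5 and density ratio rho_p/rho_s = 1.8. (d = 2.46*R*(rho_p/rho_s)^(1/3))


d_Roche = 2.46 * 64.5 * 1.8^(1/3) = 193.0126

193.0126


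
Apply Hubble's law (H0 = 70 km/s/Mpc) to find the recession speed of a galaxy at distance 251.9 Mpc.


v = H0 * d = 70 * 251.9 = 17633.0

17633.0 km/s


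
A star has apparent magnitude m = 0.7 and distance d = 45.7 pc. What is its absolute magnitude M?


M = m - 5*log10(d) + 5 = 0.7 - 5*log10(45.7) + 5 = -2.5996

-2.5996


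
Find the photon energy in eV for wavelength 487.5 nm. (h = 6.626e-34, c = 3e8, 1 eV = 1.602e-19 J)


E = hc/lambda = 6.626e-34 * 3e8 / 4.875e-07 = 4.078e-19 J = 2.5453 eV

2.5453 eV


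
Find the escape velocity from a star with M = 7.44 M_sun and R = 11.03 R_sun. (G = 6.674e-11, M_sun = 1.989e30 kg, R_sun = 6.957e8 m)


M = 7.44 * 1.989e30 kg = 1.479816e+31 kg; R = 11.03 * 6.957e8 m = 7.673571e+09 m. v_esc = sqrt(2GM/R) = sqrt(2 * 6.674e-11 * 1.479816e+31 / 7.673571e+09) = 507356.467

507356.467 m/s


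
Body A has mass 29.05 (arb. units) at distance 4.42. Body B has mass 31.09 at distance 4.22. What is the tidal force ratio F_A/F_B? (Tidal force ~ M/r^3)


Ratio = (M1/r1^3) / (M2/r2^3) = (29.05/4.42^3) / (31.09/4.22^3) = 0.8132

0.8132


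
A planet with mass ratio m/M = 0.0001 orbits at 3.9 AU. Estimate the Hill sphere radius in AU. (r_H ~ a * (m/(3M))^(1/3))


r_H = a * (m/3M)^(1/3) = 3.9 * (0.0001/3)^(1/3) = 0.1255

0.1255 AU


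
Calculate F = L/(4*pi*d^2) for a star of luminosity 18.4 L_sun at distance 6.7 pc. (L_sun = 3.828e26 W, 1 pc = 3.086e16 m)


F = L / (4*pi*d^2) = 7.044e+27 / (4*pi*(2.068e+17)^2) = 1.311e-08

1.311e-08 W/m^2


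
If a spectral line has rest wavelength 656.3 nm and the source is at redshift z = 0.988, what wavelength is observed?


lam_obs = lam_emit * (1 + z) = 656.3 * (1 + 0.988) = 1304.7244

1304.7244 nm


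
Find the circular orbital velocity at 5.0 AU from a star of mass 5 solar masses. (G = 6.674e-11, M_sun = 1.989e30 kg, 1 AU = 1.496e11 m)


v = sqrt(GM/r) = sqrt(6.674e-11 * 9.945e+30 / 7.480e+11) = 29788.2298

29788.2298 m/s


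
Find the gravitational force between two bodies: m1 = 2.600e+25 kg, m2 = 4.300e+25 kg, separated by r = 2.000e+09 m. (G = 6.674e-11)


F = G*m1*m2/r^2 = 6.674e-11 * 2.600e+25 * 4.300e+25 / (2.000e+09)^2 = 6.674e-11 * 1.118e+51 / 4.000e+18 = 1.865e+22

1.865e+22 N


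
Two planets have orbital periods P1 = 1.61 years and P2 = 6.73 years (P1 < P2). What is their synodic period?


1/P_syn = |1/P1 - 1/P2| = |1/1.61 - 1/6.73| => P_syn = 2.1163

2.1163 years


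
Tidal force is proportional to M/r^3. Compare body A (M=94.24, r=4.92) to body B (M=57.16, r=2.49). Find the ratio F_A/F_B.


Ratio = (M1/r1^3) / (M2/r2^3) = (94.24/4.92^3) / (57.16/2.49^3) = 0.2137

0.2137


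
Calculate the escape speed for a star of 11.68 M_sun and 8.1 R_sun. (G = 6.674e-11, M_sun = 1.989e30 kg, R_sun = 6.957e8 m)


M = 11.68 * 1.989e30 kg = 2.323152e+31 kg; R = 8.1 * 6.957e8 m = 5.63517e+09 m. v_esc = sqrt(2GM/R) = sqrt(2 * 6.674e-11 * 2.323152e+31 / 5.63517e+09) = 741811.2252

741811.2252 m/s


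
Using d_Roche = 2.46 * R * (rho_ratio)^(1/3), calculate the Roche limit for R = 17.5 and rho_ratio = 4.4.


d_Roche = 2.46 * 17.5 * 4.4^(1/3) = 70.5436

70.5436


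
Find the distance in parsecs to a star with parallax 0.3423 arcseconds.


d = 1/p = 1/0.3423 = 2.9214

2.9214 pc


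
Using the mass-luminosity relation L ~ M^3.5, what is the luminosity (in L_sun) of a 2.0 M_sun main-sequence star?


L/L_sun = (M/M_sun)^3.5 = 2.0^3.5 = 11.3137

11.3137 L_sun


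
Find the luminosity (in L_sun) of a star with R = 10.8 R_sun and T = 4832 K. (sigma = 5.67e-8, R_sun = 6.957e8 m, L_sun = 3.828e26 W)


R = 10.8 * 6.957e8 m = 7.51356e+09 m. L = 4*pi*R^2*sigma*T^4 = 4*pi*(7.51356e+09)^2 * 5.67e-8 * 4832^4 = 2.192765265e+28 W. L/L_sun = 2.192765265e+28 / 3.828e26 = 57.2823

57.2823 L_sun


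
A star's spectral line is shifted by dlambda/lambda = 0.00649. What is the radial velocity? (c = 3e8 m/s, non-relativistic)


v = (dlambda/lambda) * c = 0.00649 * 3e8 = 1.947e+06

1.947e+06 m/s


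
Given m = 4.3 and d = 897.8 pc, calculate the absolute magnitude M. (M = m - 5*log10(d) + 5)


M = m - 5*log10(d) + 5 = 4.3 - 5*log10(897.8) + 5 = -5.4659

-5.4659


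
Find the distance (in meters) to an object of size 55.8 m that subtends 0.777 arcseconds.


D = size / theta_rad, theta_rad = 0.777 * pi/(180*3600) = 3.767e-06, D = 1.481e+07

1.481e+07 m


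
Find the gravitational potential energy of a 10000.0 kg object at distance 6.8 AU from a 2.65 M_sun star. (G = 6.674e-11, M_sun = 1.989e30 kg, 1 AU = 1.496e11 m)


M = 2.65 * 1.989e30 kg = 5.27085e+30 kg; r = 6.8 AU * 1.496e11 m/AU = 1.01728e+12 m. U = -GM*m/r = -(6.674e-11 * 5.27085e+30 * 10000.0) / 1.01728e+12 = -3.458e+12

-3.458e+12 J


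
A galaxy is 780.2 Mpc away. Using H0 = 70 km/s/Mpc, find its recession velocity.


v = H0 * d = 70 * 780.2 = 54614.0

54614.0 km/s


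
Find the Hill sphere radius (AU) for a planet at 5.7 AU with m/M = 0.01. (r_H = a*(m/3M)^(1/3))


r_H = a * (m/3M)^(1/3) = 5.7 * (0.01/3)^(1/3) = 0.8515

0.8515 AU


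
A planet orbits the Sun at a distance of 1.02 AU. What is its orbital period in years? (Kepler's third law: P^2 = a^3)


P = a^(3/2) = 1.02^1.5 = 1.0301

1.0301 years


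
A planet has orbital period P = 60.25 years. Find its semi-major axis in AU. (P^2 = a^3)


a = P^(2/3) = 60.25^(2/3) = 15.3687

15.3687 AU


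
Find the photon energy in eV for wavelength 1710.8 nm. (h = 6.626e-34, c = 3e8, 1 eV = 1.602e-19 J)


E = hc/lambda = 6.626e-34 * 3e8 / 1.711e-06 = 1.162e-19 J = 0.7253 eV

0.7253 eV


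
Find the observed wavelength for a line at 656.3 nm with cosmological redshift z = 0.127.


lam_obs = lam_emit * (1 + z) = 656.3 * (1 + 0.127) = 739.6501

739.6501 nm


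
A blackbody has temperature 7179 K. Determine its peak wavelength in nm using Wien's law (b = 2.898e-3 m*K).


lam_max = b / T = 2.898e-3 / 7179 = 4.037e-07 m = 403.6774 nm

403.6774 nm


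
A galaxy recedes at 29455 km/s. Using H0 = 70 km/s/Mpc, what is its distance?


d = v / H0 = 29455 / 70 = 420.7857

420.7857 Mpc


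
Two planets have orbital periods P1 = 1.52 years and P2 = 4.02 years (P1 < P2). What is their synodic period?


1/P_syn = |1/P1 - 1/P2| = |1/1.52 - 1/4.02| => P_syn = 2.4442

2.4442 years


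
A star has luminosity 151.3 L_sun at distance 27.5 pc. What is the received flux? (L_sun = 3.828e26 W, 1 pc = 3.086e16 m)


F = L / (4*pi*d^2) = 5.792e+28 / (4*pi*(8.486e+17)^2) = 6.399e-09

6.399e-09 W/m^2


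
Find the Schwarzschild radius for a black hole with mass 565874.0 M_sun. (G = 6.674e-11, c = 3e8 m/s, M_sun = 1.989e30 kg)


M = 565874.0 * 1.989e30 kg = 1.125523386e+36 kg. rs = 2GM/c^2 = 2 * 6.674e-11 * 1.125523386e+36 / (3e8)^2 = 1.669e+09

1.669e+09 m


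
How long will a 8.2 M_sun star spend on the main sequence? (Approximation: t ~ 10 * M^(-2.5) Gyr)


t = 10 * M^(-2.5) = 10 * 8.2^(-2.5) = 0.0519

0.0519 Gyr


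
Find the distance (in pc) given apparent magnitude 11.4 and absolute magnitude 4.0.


d = 10^((m - M + 5)/5) = 10^((11.4 - 4.0 + 5)/5) = 301.9952

301.9952 pc


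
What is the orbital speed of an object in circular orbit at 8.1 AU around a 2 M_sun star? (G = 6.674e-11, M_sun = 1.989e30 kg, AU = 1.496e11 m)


v = sqrt(GM/r) = sqrt(6.674e-11 * 3.978e+30 / 1.212e+12) = 14801.8904

14801.8904 m/s


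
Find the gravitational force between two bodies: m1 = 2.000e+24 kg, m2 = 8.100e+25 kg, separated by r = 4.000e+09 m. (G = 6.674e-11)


F = G*m1*m2/r^2 = 6.674e-11 * 2.000e+24 * 8.100e+25 / (4.000e+09)^2 = 6.674e-11 * 1.620e+50 / 1.600e+19 = 6.757e+20

6.757e+20 N


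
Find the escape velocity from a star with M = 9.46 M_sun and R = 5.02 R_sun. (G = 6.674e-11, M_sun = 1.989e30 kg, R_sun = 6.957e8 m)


M = 9.46 * 1.989e30 kg = 1.881594e+31 kg; R = 5.02 * 6.957e8 m = 3.492414e+09 m. v_esc = sqrt(2GM/R) = sqrt(2 * 6.674e-11 * 1.881594e+31 / 3.492414e+09) = 848024.1075

848024.1075 m/s


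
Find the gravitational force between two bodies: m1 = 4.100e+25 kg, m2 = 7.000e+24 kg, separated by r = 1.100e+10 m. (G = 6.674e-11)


F = G*m1*m2/r^2 = 6.674e-11 * 4.100e+25 * 7.000e+24 / (1.100e+10)^2 = 6.674e-11 * 2.870e+50 / 1.210e+20 = 1.583e+20

1.583e+20 N


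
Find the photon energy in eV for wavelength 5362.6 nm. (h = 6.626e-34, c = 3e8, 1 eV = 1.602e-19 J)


E = hc/lambda = 6.626e-34 * 3e8 / 5.363e-06 = 3.707e-20 J = 0.2314 eV

0.2314 eV


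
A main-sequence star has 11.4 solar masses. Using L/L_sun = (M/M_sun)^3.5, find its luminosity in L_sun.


L/L_sun = (M/M_sun)^3.5 = 11.4^3.5 = 5002.2683

5002.2683 L_sun


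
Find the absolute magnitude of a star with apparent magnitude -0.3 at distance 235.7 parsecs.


M = m - 5*log10(d) + 5 = -0.3 - 5*log10(235.7) + 5 = -7.1618

-7.1618


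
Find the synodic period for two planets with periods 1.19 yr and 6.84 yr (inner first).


1/P_syn = |1/P1 - 1/P2| = |1/1.19 - 1/6.84| => P_syn = 1.4406

1.4406 years


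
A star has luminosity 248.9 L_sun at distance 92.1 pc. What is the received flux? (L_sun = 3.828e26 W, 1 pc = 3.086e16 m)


F = L / (4*pi*d^2) = 9.528e+28 / (4*pi*(2.842e+18)^2) = 9.386e-10

9.386e-10 W/m^2


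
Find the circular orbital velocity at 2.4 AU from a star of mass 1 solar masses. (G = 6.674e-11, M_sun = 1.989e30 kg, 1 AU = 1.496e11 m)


v = sqrt(GM/r) = sqrt(6.674e-11 * 1.989e+30 / 3.590e+11) = 19228.2197

19228.2197 m/s


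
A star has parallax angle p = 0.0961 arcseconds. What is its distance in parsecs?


d = 1/p = 1/0.0961 = 10.4058

10.4058 pc


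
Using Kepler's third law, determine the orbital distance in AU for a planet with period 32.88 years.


a = P^(2/3) = 32.88^(2/3) = 10.2633

10.2633 AU


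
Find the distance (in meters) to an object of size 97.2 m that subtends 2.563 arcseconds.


D = size / theta_rad, theta_rad = 2.563 * pi/(180*3600) = 1.243e-05, D = 7.822e+06

7.822e+06 m


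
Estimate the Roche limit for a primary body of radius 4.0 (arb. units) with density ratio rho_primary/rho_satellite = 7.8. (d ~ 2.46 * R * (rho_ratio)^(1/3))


d_Roche = 2.46 * 4.0 * 7.8^(1/3) = 19.5146

19.5146


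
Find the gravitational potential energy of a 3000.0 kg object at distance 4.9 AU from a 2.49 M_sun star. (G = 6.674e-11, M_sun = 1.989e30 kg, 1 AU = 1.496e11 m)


M = 2.49 * 1.989e30 kg = 4.95261e+30 kg; r = 4.9 AU * 1.496e11 m/AU = 7.3304e+11 m. U = -GM*m/r = -(6.674e-11 * 4.95261e+30 * 3000.0) / 7.3304e+11 = -1.353e+12

-1.353e+12 J


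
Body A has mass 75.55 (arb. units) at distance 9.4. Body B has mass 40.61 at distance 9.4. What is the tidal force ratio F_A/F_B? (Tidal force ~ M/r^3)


Ratio = (M1/r1^3) / (M2/r2^3) = (75.55/9.4^3) / (40.61/9.4^3) = 1.8604

1.8604


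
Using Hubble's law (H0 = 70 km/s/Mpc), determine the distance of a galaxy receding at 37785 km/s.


d = v / H0 = 37785 / 70 = 539.7857

539.7857 Mpc


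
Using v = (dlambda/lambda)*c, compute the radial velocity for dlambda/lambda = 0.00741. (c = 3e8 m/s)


v = (dlambda/lambda) * c = 0.00741 * 3e8 = 2.223e+06

2.223e+06 m/s


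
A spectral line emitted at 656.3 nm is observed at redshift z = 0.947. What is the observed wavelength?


lam_obs = lam_emit * (1 + z) = 656.3 * (1 + 0.947) = 1277.8161

1277.8161 nm


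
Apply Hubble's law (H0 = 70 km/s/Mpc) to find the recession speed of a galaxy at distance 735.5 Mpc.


v = H0 * d = 70 * 735.5 = 51485.0

51485.0 km/s


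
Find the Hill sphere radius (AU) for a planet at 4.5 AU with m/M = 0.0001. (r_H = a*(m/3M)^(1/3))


r_H = a * (m/3M)^(1/3) = 4.5 * (0.0001/3)^(1/3) = 0.1448

0.1448 AU


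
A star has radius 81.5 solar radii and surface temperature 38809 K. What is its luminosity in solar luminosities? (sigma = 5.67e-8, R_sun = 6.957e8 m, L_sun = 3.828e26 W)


R = 81.5 * 6.957e8 m = 5.669955e+10 m. L = 4*pi*R^2*sigma*T^4 = 4*pi*(5.669955e+10)^2 * 5.67e-8 * 38809^4 = 5.196153312e+33 W. L/L_sun = 5.196153312e+33 / 3.828e26 = 1.357e+07

1.357e+07 L_sun


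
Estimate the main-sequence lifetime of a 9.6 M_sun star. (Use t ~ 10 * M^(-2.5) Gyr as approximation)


t = 10 * M^(-2.5) = 10 * 9.6^(-2.5) = 0.035

0.035 Gyr


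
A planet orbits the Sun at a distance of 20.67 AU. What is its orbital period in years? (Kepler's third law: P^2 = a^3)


P = a^(3/2) = 20.67^1.5 = 93.9746

93.9746 years


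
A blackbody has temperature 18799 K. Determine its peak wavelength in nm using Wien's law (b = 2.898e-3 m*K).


lam_max = b / T = 2.898e-3 / 18799 = 1.542e-07 m = 154.1571 nm

154.1571 nm


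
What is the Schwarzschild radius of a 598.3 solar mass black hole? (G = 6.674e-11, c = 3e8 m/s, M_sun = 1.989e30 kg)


M = 598.3 * 1.989e30 kg = 1.1900187e+33 kg. rs = 2GM/c^2 = 2 * 6.674e-11 * 1.1900187e+33 / (3e8)^2 = 1.765e+06

1.765e+06 m


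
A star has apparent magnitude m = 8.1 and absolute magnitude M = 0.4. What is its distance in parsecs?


d = 10^((m - M + 5)/5) = 10^((8.1 - 0.4 + 5)/5) = 346.7369

346.7369 pc


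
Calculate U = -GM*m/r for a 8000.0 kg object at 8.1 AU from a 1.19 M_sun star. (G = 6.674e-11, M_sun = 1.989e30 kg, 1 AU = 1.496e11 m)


M = 1.19 * 1.989e30 kg = 2.36691e+30 kg; r = 8.1 AU * 1.496e11 m/AU = 1.21176e+12 m. U = -GM*m/r = -(6.674e-11 * 2.36691e+30 * 8000.0) / 1.21176e+12 = -1.043e+12

-1.043e+12 J


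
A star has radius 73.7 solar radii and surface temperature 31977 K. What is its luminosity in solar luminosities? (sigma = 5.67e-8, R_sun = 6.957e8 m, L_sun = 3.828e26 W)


R = 73.7 * 6.957e8 m = 5.127309e+10 m. L = 4*pi*R^2*sigma*T^4 = 4*pi*(5.127309e+10)^2 * 5.67e-8 * 31977^4 = 1.95849638e+33 W. L/L_sun = 1.95849638e+33 / 3.828e26 = 5.116e+06

5.116e+06 L_sun


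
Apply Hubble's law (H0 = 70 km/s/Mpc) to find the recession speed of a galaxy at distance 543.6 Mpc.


v = H0 * d = 70 * 543.6 = 38052.0

38052.0 km/s


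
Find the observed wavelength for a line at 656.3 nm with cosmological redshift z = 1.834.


lam_obs = lam_emit * (1 + z) = 656.3 * (1 + 1.834) = 1859.9542

1859.9542 nm


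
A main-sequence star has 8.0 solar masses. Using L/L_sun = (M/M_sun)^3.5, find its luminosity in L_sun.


L/L_sun = (M/M_sun)^3.5 = 8.0^3.5 = 1448.1547

1448.1547 L_sun


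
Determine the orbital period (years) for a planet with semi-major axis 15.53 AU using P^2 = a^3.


P = a^(3/2) = 15.53^1.5 = 61.2008

61.2008 years


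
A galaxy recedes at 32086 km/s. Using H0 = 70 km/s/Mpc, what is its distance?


d = v / H0 = 32086 / 70 = 458.3714

458.3714 Mpc


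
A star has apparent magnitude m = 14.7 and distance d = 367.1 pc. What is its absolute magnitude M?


M = m - 5*log10(d) + 5 = 14.7 - 5*log10(367.1) + 5 = 6.8761

6.8761


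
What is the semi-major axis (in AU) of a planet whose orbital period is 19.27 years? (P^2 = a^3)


a = P^(2/3) = 19.27^(2/3) = 7.1877

7.1877 AU


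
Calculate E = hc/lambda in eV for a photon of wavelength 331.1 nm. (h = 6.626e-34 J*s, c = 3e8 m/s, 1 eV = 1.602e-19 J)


E = hc/lambda = 6.626e-34 * 3e8 / 3.311e-07 = 6.004e-19 J = 3.7476 eV

3.7476 eV


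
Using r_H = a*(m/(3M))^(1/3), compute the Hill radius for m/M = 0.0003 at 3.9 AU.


r_H = a * (m/3M)^(1/3) = 3.9 * (0.0003/3)^(1/3) = 0.181

0.181 AU


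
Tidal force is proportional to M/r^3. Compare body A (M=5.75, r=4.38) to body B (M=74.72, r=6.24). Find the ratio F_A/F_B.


Ratio = (M1/r1^3) / (M2/r2^3) = (5.75/4.38^3) / (74.72/6.24^3) = 0.2225

0.2225


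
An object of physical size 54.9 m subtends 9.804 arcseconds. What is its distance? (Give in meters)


D = size / theta_rad, theta_rad = 9.804 * pi/(180*3600) = 4.753e-05, D = 1.155e+06

1.155e+06 m


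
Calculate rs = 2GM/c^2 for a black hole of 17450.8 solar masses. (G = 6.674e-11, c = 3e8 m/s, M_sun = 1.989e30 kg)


M = 17450.8 * 1.989e30 kg = 3.47096412e+34 kg. rs = 2GM/c^2 = 2 * 6.674e-11 * 3.47096412e+34 / (3e8)^2 = 5.148e+07

5.148e+07 m


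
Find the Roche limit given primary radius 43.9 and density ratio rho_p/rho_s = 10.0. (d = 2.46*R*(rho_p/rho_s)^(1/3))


d_Roche = 2.46 * 43.9 * 10.0^(1/3) = 232.666

232.666


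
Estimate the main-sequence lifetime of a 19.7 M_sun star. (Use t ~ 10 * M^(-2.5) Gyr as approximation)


t = 10 * M^(-2.5) = 10 * 19.7^(-2.5) = 0.0058

0.0058 Gyr
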